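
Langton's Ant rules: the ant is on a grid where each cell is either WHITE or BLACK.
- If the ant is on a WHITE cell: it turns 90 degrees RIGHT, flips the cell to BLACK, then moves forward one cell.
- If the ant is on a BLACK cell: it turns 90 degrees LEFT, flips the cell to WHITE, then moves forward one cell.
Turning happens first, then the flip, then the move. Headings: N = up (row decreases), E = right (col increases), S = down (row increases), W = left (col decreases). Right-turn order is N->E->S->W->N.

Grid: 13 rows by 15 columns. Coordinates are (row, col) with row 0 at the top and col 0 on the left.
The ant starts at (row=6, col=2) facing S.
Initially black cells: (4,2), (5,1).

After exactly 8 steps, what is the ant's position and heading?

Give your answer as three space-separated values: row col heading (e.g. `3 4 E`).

Answer: 6 0 S

Derivation:
Step 1: on WHITE (6,2): turn R to W, flip to black, move to (6,1). |black|=3
Step 2: on WHITE (6,1): turn R to N, flip to black, move to (5,1). |black|=4
Step 3: on BLACK (5,1): turn L to W, flip to white, move to (5,0). |black|=3
Step 4: on WHITE (5,0): turn R to N, flip to black, move to (4,0). |black|=4
Step 5: on WHITE (4,0): turn R to E, flip to black, move to (4,1). |black|=5
Step 6: on WHITE (4,1): turn R to S, flip to black, move to (5,1). |black|=6
Step 7: on WHITE (5,1): turn R to W, flip to black, move to (5,0). |black|=7
Step 8: on BLACK (5,0): turn L to S, flip to white, move to (6,0). |black|=6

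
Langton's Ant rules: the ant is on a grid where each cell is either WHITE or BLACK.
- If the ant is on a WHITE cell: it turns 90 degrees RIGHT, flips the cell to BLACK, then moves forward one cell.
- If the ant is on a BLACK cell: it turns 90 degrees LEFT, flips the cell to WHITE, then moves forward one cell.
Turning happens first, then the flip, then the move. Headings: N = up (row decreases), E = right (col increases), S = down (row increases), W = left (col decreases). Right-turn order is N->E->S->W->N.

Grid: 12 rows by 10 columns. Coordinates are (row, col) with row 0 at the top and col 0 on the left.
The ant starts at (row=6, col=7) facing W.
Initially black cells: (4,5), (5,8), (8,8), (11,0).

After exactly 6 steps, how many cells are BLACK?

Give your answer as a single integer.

Step 1: on WHITE (6,7): turn R to N, flip to black, move to (5,7). |black|=5
Step 2: on WHITE (5,7): turn R to E, flip to black, move to (5,8). |black|=6
Step 3: on BLACK (5,8): turn L to N, flip to white, move to (4,8). |black|=5
Step 4: on WHITE (4,8): turn R to E, flip to black, move to (4,9). |black|=6
Step 5: on WHITE (4,9): turn R to S, flip to black, move to (5,9). |black|=7
Step 6: on WHITE (5,9): turn R to W, flip to black, move to (5,8). |black|=8

Answer: 8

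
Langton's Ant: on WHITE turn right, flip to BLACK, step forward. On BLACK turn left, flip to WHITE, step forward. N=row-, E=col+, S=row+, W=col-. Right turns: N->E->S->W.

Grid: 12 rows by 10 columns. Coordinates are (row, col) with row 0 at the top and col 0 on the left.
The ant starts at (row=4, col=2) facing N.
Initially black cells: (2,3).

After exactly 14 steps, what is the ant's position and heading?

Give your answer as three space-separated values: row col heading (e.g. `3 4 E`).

Step 1: on WHITE (4,2): turn R to E, flip to black, move to (4,3). |black|=2
Step 2: on WHITE (4,3): turn R to S, flip to black, move to (5,3). |black|=3
Step 3: on WHITE (5,3): turn R to W, flip to black, move to (5,2). |black|=4
Step 4: on WHITE (5,2): turn R to N, flip to black, move to (4,2). |black|=5
Step 5: on BLACK (4,2): turn L to W, flip to white, move to (4,1). |black|=4
Step 6: on WHITE (4,1): turn R to N, flip to black, move to (3,1). |black|=5
Step 7: on WHITE (3,1): turn R to E, flip to black, move to (3,2). |black|=6
Step 8: on WHITE (3,2): turn R to S, flip to black, move to (4,2). |black|=7
Step 9: on WHITE (4,2): turn R to W, flip to black, move to (4,1). |black|=8
Step 10: on BLACK (4,1): turn L to S, flip to white, move to (5,1). |black|=7
Step 11: on WHITE (5,1): turn R to W, flip to black, move to (5,0). |black|=8
Step 12: on WHITE (5,0): turn R to N, flip to black, move to (4,0). |black|=9
Step 13: on WHITE (4,0): turn R to E, flip to black, move to (4,1). |black|=10
Step 14: on WHITE (4,1): turn R to S, flip to black, move to (5,1). |black|=11

Answer: 5 1 S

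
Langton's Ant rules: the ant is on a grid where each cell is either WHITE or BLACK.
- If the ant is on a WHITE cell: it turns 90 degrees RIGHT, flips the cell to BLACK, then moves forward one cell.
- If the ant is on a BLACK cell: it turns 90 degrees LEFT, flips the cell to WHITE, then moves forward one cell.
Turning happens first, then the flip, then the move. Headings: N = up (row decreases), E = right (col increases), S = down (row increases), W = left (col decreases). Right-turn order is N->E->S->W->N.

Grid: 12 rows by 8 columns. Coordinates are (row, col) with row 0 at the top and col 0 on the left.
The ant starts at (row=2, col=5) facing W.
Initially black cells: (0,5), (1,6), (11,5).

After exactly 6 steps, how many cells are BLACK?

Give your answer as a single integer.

Step 1: on WHITE (2,5): turn R to N, flip to black, move to (1,5). |black|=4
Step 2: on WHITE (1,5): turn R to E, flip to black, move to (1,6). |black|=5
Step 3: on BLACK (1,6): turn L to N, flip to white, move to (0,6). |black|=4
Step 4: on WHITE (0,6): turn R to E, flip to black, move to (0,7). |black|=5
Step 5: on WHITE (0,7): turn R to S, flip to black, move to (1,7). |black|=6
Step 6: on WHITE (1,7): turn R to W, flip to black, move to (1,6). |black|=7

Answer: 7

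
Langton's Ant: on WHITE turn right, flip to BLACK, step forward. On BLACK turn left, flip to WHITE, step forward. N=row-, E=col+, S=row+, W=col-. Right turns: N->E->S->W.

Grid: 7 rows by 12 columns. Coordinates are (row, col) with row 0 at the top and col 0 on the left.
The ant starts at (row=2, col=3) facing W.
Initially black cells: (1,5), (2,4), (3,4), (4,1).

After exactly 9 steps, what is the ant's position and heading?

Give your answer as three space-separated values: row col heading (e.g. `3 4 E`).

Step 1: on WHITE (2,3): turn R to N, flip to black, move to (1,3). |black|=5
Step 2: on WHITE (1,3): turn R to E, flip to black, move to (1,4). |black|=6
Step 3: on WHITE (1,4): turn R to S, flip to black, move to (2,4). |black|=7
Step 4: on BLACK (2,4): turn L to E, flip to white, move to (2,5). |black|=6
Step 5: on WHITE (2,5): turn R to S, flip to black, move to (3,5). |black|=7
Step 6: on WHITE (3,5): turn R to W, flip to black, move to (3,4). |black|=8
Step 7: on BLACK (3,4): turn L to S, flip to white, move to (4,4). |black|=7
Step 8: on WHITE (4,4): turn R to W, flip to black, move to (4,3). |black|=8
Step 9: on WHITE (4,3): turn R to N, flip to black, move to (3,3). |black|=9

Answer: 3 3 N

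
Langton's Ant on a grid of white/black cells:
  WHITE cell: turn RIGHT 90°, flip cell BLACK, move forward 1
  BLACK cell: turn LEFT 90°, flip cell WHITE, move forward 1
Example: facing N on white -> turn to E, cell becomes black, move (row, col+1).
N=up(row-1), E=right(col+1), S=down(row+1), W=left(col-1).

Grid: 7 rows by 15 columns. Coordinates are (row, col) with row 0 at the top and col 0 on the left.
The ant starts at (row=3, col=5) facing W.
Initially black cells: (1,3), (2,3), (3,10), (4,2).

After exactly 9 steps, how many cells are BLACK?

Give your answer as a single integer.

Answer: 11

Derivation:
Step 1: on WHITE (3,5): turn R to N, flip to black, move to (2,5). |black|=5
Step 2: on WHITE (2,5): turn R to E, flip to black, move to (2,6). |black|=6
Step 3: on WHITE (2,6): turn R to S, flip to black, move to (3,6). |black|=7
Step 4: on WHITE (3,6): turn R to W, flip to black, move to (3,5). |black|=8
Step 5: on BLACK (3,5): turn L to S, flip to white, move to (4,5). |black|=7
Step 6: on WHITE (4,5): turn R to W, flip to black, move to (4,4). |black|=8
Step 7: on WHITE (4,4): turn R to N, flip to black, move to (3,4). |black|=9
Step 8: on WHITE (3,4): turn R to E, flip to black, move to (3,5). |black|=10
Step 9: on WHITE (3,5): turn R to S, flip to black, move to (4,5). |black|=11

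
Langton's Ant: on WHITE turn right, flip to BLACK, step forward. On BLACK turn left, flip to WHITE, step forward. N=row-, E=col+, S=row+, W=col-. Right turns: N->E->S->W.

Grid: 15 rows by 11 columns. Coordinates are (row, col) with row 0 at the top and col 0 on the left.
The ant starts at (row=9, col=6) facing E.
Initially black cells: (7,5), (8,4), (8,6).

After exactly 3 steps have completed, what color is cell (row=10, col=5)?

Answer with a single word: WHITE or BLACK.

Answer: BLACK

Derivation:
Step 1: on WHITE (9,6): turn R to S, flip to black, move to (10,6). |black|=4
Step 2: on WHITE (10,6): turn R to W, flip to black, move to (10,5). |black|=5
Step 3: on WHITE (10,5): turn R to N, flip to black, move to (9,5). |black|=6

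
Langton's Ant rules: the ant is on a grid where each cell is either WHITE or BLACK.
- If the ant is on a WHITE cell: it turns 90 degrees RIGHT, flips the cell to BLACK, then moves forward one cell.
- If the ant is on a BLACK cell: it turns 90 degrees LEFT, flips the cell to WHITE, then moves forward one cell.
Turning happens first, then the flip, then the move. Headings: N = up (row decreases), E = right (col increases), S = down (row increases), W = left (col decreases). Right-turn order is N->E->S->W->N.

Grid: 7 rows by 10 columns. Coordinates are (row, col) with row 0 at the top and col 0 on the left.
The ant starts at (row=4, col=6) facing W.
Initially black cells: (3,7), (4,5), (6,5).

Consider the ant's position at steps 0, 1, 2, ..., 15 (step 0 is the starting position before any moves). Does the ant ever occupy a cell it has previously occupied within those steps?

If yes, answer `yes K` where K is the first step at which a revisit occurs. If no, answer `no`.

Answer: yes 6

Derivation:
Step 1: on WHITE (4,6): turn R to N, flip to black, move to (3,6). |black|=4 — new cell
Step 2: on WHITE (3,6): turn R to E, flip to black, move to (3,7). |black|=5 — new cell
Step 3: on BLACK (3,7): turn L to N, flip to white, move to (2,7). |black|=4 — new cell
Step 4: on WHITE (2,7): turn R to E, flip to black, move to (2,8). |black|=5 — new cell
Step 5: on WHITE (2,8): turn R to S, flip to black, move to (3,8). |black|=6 — new cell
Step 6: on WHITE (3,8): turn R to W, flip to black, move to (3,7). |black|=7 — REVISIT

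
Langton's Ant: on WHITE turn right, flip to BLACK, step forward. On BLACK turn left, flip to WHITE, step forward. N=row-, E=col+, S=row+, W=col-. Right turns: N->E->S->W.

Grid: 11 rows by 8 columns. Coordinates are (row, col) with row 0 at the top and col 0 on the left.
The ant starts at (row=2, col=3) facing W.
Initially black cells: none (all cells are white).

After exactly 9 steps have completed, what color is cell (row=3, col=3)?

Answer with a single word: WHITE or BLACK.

Answer: BLACK

Derivation:
Step 1: on WHITE (2,3): turn R to N, flip to black, move to (1,3). |black|=1
Step 2: on WHITE (1,3): turn R to E, flip to black, move to (1,4). |black|=2
Step 3: on WHITE (1,4): turn R to S, flip to black, move to (2,4). |black|=3
Step 4: on WHITE (2,4): turn R to W, flip to black, move to (2,3). |black|=4
Step 5: on BLACK (2,3): turn L to S, flip to white, move to (3,3). |black|=3
Step 6: on WHITE (3,3): turn R to W, flip to black, move to (3,2). |black|=4
Step 7: on WHITE (3,2): turn R to N, flip to black, move to (2,2). |black|=5
Step 8: on WHITE (2,2): turn R to E, flip to black, move to (2,3). |black|=6
Step 9: on WHITE (2,3): turn R to S, flip to black, move to (3,3). |black|=7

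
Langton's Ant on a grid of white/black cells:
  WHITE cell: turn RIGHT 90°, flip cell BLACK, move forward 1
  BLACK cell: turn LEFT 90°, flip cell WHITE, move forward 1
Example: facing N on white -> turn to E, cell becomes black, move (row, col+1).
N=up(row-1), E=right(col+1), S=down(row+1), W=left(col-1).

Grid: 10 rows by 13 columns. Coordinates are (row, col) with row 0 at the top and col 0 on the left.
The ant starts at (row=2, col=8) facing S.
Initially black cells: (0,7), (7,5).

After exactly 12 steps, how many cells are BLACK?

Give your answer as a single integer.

Answer: 10

Derivation:
Step 1: on WHITE (2,8): turn R to W, flip to black, move to (2,7). |black|=3
Step 2: on WHITE (2,7): turn R to N, flip to black, move to (1,7). |black|=4
Step 3: on WHITE (1,7): turn R to E, flip to black, move to (1,8). |black|=5
Step 4: on WHITE (1,8): turn R to S, flip to black, move to (2,8). |black|=6
Step 5: on BLACK (2,8): turn L to E, flip to white, move to (2,9). |black|=5
Step 6: on WHITE (2,9): turn R to S, flip to black, move to (3,9). |black|=6
Step 7: on WHITE (3,9): turn R to W, flip to black, move to (3,8). |black|=7
Step 8: on WHITE (3,8): turn R to N, flip to black, move to (2,8). |black|=8
Step 9: on WHITE (2,8): turn R to E, flip to black, move to (2,9). |black|=9
Step 10: on BLACK (2,9): turn L to N, flip to white, move to (1,9). |black|=8
Step 11: on WHITE (1,9): turn R to E, flip to black, move to (1,10). |black|=9
Step 12: on WHITE (1,10): turn R to S, flip to black, move to (2,10). |black|=10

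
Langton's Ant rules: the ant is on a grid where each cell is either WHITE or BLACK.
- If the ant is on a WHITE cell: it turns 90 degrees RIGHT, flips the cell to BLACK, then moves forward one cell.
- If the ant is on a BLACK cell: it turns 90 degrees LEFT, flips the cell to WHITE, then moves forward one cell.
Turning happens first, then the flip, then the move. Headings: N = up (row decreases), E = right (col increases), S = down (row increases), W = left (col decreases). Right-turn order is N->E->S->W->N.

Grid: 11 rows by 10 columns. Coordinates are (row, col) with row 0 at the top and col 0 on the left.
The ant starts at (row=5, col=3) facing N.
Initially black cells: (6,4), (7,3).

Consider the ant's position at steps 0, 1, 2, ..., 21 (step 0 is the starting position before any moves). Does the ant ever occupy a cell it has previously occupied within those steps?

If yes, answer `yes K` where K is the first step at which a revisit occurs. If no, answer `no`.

Answer: yes 6

Derivation:
Step 1: on WHITE (5,3): turn R to E, flip to black, move to (5,4). |black|=3 — new cell
Step 2: on WHITE (5,4): turn R to S, flip to black, move to (6,4). |black|=4 — new cell
Step 3: on BLACK (6,4): turn L to E, flip to white, move to (6,5). |black|=3 — new cell
Step 4: on WHITE (6,5): turn R to S, flip to black, move to (7,5). |black|=4 — new cell
Step 5: on WHITE (7,5): turn R to W, flip to black, move to (7,4). |black|=5 — new cell
Step 6: on WHITE (7,4): turn R to N, flip to black, move to (6,4). |black|=6 — REVISIT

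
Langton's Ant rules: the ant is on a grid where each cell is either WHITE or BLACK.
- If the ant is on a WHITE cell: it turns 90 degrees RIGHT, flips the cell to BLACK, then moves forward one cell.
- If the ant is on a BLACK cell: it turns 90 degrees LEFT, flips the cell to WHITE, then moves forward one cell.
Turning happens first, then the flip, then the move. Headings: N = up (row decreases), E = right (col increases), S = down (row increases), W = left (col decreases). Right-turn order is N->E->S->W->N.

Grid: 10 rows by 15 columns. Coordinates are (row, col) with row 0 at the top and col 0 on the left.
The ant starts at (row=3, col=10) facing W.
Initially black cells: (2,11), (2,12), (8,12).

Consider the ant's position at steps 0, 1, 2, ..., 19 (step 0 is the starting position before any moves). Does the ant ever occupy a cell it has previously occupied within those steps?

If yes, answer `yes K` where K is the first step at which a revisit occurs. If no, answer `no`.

Answer: yes 9

Derivation:
Step 1: on WHITE (3,10): turn R to N, flip to black, move to (2,10). |black|=4 — new cell
Step 2: on WHITE (2,10): turn R to E, flip to black, move to (2,11). |black|=5 — new cell
Step 3: on BLACK (2,11): turn L to N, flip to white, move to (1,11). |black|=4 — new cell
Step 4: on WHITE (1,11): turn R to E, flip to black, move to (1,12). |black|=5 — new cell
Step 5: on WHITE (1,12): turn R to S, flip to black, move to (2,12). |black|=6 — new cell
Step 6: on BLACK (2,12): turn L to E, flip to white, move to (2,13). |black|=5 — new cell
Step 7: on WHITE (2,13): turn R to S, flip to black, move to (3,13). |black|=6 — new cell
Step 8: on WHITE (3,13): turn R to W, flip to black, move to (3,12). |black|=7 — new cell
Step 9: on WHITE (3,12): turn R to N, flip to black, move to (2,12). |black|=8 — REVISIT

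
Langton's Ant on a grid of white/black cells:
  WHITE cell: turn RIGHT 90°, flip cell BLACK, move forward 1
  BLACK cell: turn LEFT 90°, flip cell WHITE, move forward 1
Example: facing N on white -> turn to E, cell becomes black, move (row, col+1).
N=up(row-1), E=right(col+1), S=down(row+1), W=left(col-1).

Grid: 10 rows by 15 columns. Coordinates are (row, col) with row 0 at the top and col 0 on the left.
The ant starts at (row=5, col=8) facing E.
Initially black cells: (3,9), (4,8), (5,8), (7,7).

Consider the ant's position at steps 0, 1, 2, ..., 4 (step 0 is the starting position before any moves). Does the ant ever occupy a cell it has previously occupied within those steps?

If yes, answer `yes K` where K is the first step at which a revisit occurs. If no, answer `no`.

Step 1: on BLACK (5,8): turn L to N, flip to white, move to (4,8). |black|=3 — new cell
Step 2: on BLACK (4,8): turn L to W, flip to white, move to (4,7). |black|=2 — new cell
Step 3: on WHITE (4,7): turn R to N, flip to black, move to (3,7). |black|=3 — new cell
Step 4: on WHITE (3,7): turn R to E, flip to black, move to (3,8). |black|=4 — new cell
No revisit within 4 steps.

Answer: no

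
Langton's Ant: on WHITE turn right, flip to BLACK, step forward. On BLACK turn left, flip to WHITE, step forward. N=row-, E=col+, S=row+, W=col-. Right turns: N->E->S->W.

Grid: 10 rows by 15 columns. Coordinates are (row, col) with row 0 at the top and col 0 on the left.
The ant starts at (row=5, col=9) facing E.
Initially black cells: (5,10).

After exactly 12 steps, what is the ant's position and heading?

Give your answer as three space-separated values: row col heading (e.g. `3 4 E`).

Step 1: on WHITE (5,9): turn R to S, flip to black, move to (6,9). |black|=2
Step 2: on WHITE (6,9): turn R to W, flip to black, move to (6,8). |black|=3
Step 3: on WHITE (6,8): turn R to N, flip to black, move to (5,8). |black|=4
Step 4: on WHITE (5,8): turn R to E, flip to black, move to (5,9). |black|=5
Step 5: on BLACK (5,9): turn L to N, flip to white, move to (4,9). |black|=4
Step 6: on WHITE (4,9): turn R to E, flip to black, move to (4,10). |black|=5
Step 7: on WHITE (4,10): turn R to S, flip to black, move to (5,10). |black|=6
Step 8: on BLACK (5,10): turn L to E, flip to white, move to (5,11). |black|=5
Step 9: on WHITE (5,11): turn R to S, flip to black, move to (6,11). |black|=6
Step 10: on WHITE (6,11): turn R to W, flip to black, move to (6,10). |black|=7
Step 11: on WHITE (6,10): turn R to N, flip to black, move to (5,10). |black|=8
Step 12: on WHITE (5,10): turn R to E, flip to black, move to (5,11). |black|=9

Answer: 5 11 E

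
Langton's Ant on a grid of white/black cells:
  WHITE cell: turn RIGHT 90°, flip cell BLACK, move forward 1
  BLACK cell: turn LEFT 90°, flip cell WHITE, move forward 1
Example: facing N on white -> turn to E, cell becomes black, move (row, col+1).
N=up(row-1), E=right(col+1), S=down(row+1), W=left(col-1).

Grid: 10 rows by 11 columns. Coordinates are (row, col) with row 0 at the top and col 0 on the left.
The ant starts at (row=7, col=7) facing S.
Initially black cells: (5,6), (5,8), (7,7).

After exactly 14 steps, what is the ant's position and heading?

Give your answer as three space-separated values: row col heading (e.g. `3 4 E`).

Step 1: on BLACK (7,7): turn L to E, flip to white, move to (7,8). |black|=2
Step 2: on WHITE (7,8): turn R to S, flip to black, move to (8,8). |black|=3
Step 3: on WHITE (8,8): turn R to W, flip to black, move to (8,7). |black|=4
Step 4: on WHITE (8,7): turn R to N, flip to black, move to (7,7). |black|=5
Step 5: on WHITE (7,7): turn R to E, flip to black, move to (7,8). |black|=6
Step 6: on BLACK (7,8): turn L to N, flip to white, move to (6,8). |black|=5
Step 7: on WHITE (6,8): turn R to E, flip to black, move to (6,9). |black|=6
Step 8: on WHITE (6,9): turn R to S, flip to black, move to (7,9). |black|=7
Step 9: on WHITE (7,9): turn R to W, flip to black, move to (7,8). |black|=8
Step 10: on WHITE (7,8): turn R to N, flip to black, move to (6,8). |black|=9
Step 11: on BLACK (6,8): turn L to W, flip to white, move to (6,7). |black|=8
Step 12: on WHITE (6,7): turn R to N, flip to black, move to (5,7). |black|=9
Step 13: on WHITE (5,7): turn R to E, flip to black, move to (5,8). |black|=10
Step 14: on BLACK (5,8): turn L to N, flip to white, move to (4,8). |black|=9

Answer: 4 8 N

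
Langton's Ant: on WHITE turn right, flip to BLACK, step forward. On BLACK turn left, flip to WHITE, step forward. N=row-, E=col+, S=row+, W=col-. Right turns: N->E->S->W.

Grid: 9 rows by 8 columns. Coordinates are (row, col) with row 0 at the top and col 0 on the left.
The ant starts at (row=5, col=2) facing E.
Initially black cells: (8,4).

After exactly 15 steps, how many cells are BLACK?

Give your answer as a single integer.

Step 1: on WHITE (5,2): turn R to S, flip to black, move to (6,2). |black|=2
Step 2: on WHITE (6,2): turn R to W, flip to black, move to (6,1). |black|=3
Step 3: on WHITE (6,1): turn R to N, flip to black, move to (5,1). |black|=4
Step 4: on WHITE (5,1): turn R to E, flip to black, move to (5,2). |black|=5
Step 5: on BLACK (5,2): turn L to N, flip to white, move to (4,2). |black|=4
Step 6: on WHITE (4,2): turn R to E, flip to black, move to (4,3). |black|=5
Step 7: on WHITE (4,3): turn R to S, flip to black, move to (5,3). |black|=6
Step 8: on WHITE (5,3): turn R to W, flip to black, move to (5,2). |black|=7
Step 9: on WHITE (5,2): turn R to N, flip to black, move to (4,2). |black|=8
Step 10: on BLACK (4,2): turn L to W, flip to white, move to (4,1). |black|=7
Step 11: on WHITE (4,1): turn R to N, flip to black, move to (3,1). |black|=8
Step 12: on WHITE (3,1): turn R to E, flip to black, move to (3,2). |black|=9
Step 13: on WHITE (3,2): turn R to S, flip to black, move to (4,2). |black|=10
Step 14: on WHITE (4,2): turn R to W, flip to black, move to (4,1). |black|=11
Step 15: on BLACK (4,1): turn L to S, flip to white, move to (5,1). |black|=10

Answer: 10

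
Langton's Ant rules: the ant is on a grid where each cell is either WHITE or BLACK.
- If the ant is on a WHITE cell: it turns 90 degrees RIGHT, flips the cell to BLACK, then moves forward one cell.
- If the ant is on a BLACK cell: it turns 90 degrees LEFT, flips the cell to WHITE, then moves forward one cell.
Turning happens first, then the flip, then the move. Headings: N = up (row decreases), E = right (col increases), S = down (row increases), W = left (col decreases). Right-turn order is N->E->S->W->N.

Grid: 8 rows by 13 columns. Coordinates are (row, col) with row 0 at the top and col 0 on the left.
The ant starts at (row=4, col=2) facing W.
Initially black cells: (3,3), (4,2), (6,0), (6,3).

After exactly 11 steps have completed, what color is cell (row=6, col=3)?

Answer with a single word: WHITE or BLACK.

Step 1: on BLACK (4,2): turn L to S, flip to white, move to (5,2). |black|=3
Step 2: on WHITE (5,2): turn R to W, flip to black, move to (5,1). |black|=4
Step 3: on WHITE (5,1): turn R to N, flip to black, move to (4,1). |black|=5
Step 4: on WHITE (4,1): turn R to E, flip to black, move to (4,2). |black|=6
Step 5: on WHITE (4,2): turn R to S, flip to black, move to (5,2). |black|=7
Step 6: on BLACK (5,2): turn L to E, flip to white, move to (5,3). |black|=6
Step 7: on WHITE (5,3): turn R to S, flip to black, move to (6,3). |black|=7
Step 8: on BLACK (6,3): turn L to E, flip to white, move to (6,4). |black|=6
Step 9: on WHITE (6,4): turn R to S, flip to black, move to (7,4). |black|=7
Step 10: on WHITE (7,4): turn R to W, flip to black, move to (7,3). |black|=8
Step 11: on WHITE (7,3): turn R to N, flip to black, move to (6,3). |black|=9

Answer: WHITE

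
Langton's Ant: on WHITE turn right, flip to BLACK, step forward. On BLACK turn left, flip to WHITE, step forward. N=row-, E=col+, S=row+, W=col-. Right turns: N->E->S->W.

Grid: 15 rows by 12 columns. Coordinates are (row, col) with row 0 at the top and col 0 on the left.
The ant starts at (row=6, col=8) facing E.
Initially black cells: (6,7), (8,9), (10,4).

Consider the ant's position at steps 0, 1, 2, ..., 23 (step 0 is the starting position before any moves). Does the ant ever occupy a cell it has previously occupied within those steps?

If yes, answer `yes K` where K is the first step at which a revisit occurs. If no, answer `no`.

Answer: yes 7

Derivation:
Step 1: on WHITE (6,8): turn R to S, flip to black, move to (7,8). |black|=4 — new cell
Step 2: on WHITE (7,8): turn R to W, flip to black, move to (7,7). |black|=5 — new cell
Step 3: on WHITE (7,7): turn R to N, flip to black, move to (6,7). |black|=6 — new cell
Step 4: on BLACK (6,7): turn L to W, flip to white, move to (6,6). |black|=5 — new cell
Step 5: on WHITE (6,6): turn R to N, flip to black, move to (5,6). |black|=6 — new cell
Step 6: on WHITE (5,6): turn R to E, flip to black, move to (5,7). |black|=7 — new cell
Step 7: on WHITE (5,7): turn R to S, flip to black, move to (6,7). |black|=8 — REVISIT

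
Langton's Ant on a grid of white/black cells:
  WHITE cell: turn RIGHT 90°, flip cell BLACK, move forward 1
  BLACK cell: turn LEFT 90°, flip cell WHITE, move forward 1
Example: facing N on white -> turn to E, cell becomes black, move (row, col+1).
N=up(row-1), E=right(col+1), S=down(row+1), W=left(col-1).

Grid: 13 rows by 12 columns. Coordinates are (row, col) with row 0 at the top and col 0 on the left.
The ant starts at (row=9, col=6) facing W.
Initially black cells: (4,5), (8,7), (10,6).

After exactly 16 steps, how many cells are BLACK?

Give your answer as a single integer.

Answer: 7

Derivation:
Step 1: on WHITE (9,6): turn R to N, flip to black, move to (8,6). |black|=4
Step 2: on WHITE (8,6): turn R to E, flip to black, move to (8,7). |black|=5
Step 3: on BLACK (8,7): turn L to N, flip to white, move to (7,7). |black|=4
Step 4: on WHITE (7,7): turn R to E, flip to black, move to (7,8). |black|=5
Step 5: on WHITE (7,8): turn R to S, flip to black, move to (8,8). |black|=6
Step 6: on WHITE (8,8): turn R to W, flip to black, move to (8,7). |black|=7
Step 7: on WHITE (8,7): turn R to N, flip to black, move to (7,7). |black|=8
Step 8: on BLACK (7,7): turn L to W, flip to white, move to (7,6). |black|=7
Step 9: on WHITE (7,6): turn R to N, flip to black, move to (6,6). |black|=8
Step 10: on WHITE (6,6): turn R to E, flip to black, move to (6,7). |black|=9
Step 11: on WHITE (6,7): turn R to S, flip to black, move to (7,7). |black|=10
Step 12: on WHITE (7,7): turn R to W, flip to black, move to (7,6). |black|=11
Step 13: on BLACK (7,6): turn L to S, flip to white, move to (8,6). |black|=10
Step 14: on BLACK (8,6): turn L to E, flip to white, move to (8,7). |black|=9
Step 15: on BLACK (8,7): turn L to N, flip to white, move to (7,7). |black|=8
Step 16: on BLACK (7,7): turn L to W, flip to white, move to (7,6). |black|=7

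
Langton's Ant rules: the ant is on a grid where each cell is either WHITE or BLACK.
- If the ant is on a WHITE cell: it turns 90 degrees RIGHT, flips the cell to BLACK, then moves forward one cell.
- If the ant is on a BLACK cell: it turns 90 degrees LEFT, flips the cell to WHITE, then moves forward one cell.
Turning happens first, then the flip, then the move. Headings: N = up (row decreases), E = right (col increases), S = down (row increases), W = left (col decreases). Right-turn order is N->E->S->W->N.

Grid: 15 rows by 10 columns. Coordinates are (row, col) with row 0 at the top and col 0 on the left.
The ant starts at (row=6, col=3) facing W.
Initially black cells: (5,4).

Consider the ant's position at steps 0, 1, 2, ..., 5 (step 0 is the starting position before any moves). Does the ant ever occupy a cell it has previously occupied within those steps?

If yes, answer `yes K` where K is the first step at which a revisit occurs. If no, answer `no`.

Answer: no

Derivation:
Step 1: on WHITE (6,3): turn R to N, flip to black, move to (5,3). |black|=2 — new cell
Step 2: on WHITE (5,3): turn R to E, flip to black, move to (5,4). |black|=3 — new cell
Step 3: on BLACK (5,4): turn L to N, flip to white, move to (4,4). |black|=2 — new cell
Step 4: on WHITE (4,4): turn R to E, flip to black, move to (4,5). |black|=3 — new cell
Step 5: on WHITE (4,5): turn R to S, flip to black, move to (5,5). |black|=4 — new cell
No revisit within 5 steps.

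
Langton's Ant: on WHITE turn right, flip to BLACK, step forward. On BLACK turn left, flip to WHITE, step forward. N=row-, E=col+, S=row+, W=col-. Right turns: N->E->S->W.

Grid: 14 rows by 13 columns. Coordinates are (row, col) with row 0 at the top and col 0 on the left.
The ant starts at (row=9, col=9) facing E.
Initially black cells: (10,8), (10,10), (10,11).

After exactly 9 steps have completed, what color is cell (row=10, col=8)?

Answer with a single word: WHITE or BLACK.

Step 1: on WHITE (9,9): turn R to S, flip to black, move to (10,9). |black|=4
Step 2: on WHITE (10,9): turn R to W, flip to black, move to (10,8). |black|=5
Step 3: on BLACK (10,8): turn L to S, flip to white, move to (11,8). |black|=4
Step 4: on WHITE (11,8): turn R to W, flip to black, move to (11,7). |black|=5
Step 5: on WHITE (11,7): turn R to N, flip to black, move to (10,7). |black|=6
Step 6: on WHITE (10,7): turn R to E, flip to black, move to (10,8). |black|=7
Step 7: on WHITE (10,8): turn R to S, flip to black, move to (11,8). |black|=8
Step 8: on BLACK (11,8): turn L to E, flip to white, move to (11,9). |black|=7
Step 9: on WHITE (11,9): turn R to S, flip to black, move to (12,9). |black|=8

Answer: BLACK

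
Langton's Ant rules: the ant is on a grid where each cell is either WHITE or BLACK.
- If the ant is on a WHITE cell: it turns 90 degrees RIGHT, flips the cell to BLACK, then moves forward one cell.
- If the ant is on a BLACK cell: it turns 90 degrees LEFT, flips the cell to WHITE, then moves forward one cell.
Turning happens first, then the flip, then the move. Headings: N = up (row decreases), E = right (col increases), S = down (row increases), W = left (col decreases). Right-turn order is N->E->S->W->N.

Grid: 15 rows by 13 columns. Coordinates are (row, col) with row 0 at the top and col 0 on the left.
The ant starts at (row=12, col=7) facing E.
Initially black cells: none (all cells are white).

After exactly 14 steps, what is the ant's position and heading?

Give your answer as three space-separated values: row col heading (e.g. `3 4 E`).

Step 1: on WHITE (12,7): turn R to S, flip to black, move to (13,7). |black|=1
Step 2: on WHITE (13,7): turn R to W, flip to black, move to (13,6). |black|=2
Step 3: on WHITE (13,6): turn R to N, flip to black, move to (12,6). |black|=3
Step 4: on WHITE (12,6): turn R to E, flip to black, move to (12,7). |black|=4
Step 5: on BLACK (12,7): turn L to N, flip to white, move to (11,7). |black|=3
Step 6: on WHITE (11,7): turn R to E, flip to black, move to (11,8). |black|=4
Step 7: on WHITE (11,8): turn R to S, flip to black, move to (12,8). |black|=5
Step 8: on WHITE (12,8): turn R to W, flip to black, move to (12,7). |black|=6
Step 9: on WHITE (12,7): turn R to N, flip to black, move to (11,7). |black|=7
Step 10: on BLACK (11,7): turn L to W, flip to white, move to (11,6). |black|=6
Step 11: on WHITE (11,6): turn R to N, flip to black, move to (10,6). |black|=7
Step 12: on WHITE (10,6): turn R to E, flip to black, move to (10,7). |black|=8
Step 13: on WHITE (10,7): turn R to S, flip to black, move to (11,7). |black|=9
Step 14: on WHITE (11,7): turn R to W, flip to black, move to (11,6). |black|=10

Answer: 11 6 W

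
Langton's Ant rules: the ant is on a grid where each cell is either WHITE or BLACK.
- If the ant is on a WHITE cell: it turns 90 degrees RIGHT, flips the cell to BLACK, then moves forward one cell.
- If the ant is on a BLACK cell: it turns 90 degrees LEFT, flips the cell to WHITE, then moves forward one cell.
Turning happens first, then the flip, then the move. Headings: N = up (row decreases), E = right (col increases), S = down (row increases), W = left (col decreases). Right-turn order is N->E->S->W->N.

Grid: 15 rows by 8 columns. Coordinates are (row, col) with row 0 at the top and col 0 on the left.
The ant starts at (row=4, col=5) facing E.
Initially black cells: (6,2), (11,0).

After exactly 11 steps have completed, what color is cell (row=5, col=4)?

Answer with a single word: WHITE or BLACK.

Answer: BLACK

Derivation:
Step 1: on WHITE (4,5): turn R to S, flip to black, move to (5,5). |black|=3
Step 2: on WHITE (5,5): turn R to W, flip to black, move to (5,4). |black|=4
Step 3: on WHITE (5,4): turn R to N, flip to black, move to (4,4). |black|=5
Step 4: on WHITE (4,4): turn R to E, flip to black, move to (4,5). |black|=6
Step 5: on BLACK (4,5): turn L to N, flip to white, move to (3,5). |black|=5
Step 6: on WHITE (3,5): turn R to E, flip to black, move to (3,6). |black|=6
Step 7: on WHITE (3,6): turn R to S, flip to black, move to (4,6). |black|=7
Step 8: on WHITE (4,6): turn R to W, flip to black, move to (4,5). |black|=8
Step 9: on WHITE (4,5): turn R to N, flip to black, move to (3,5). |black|=9
Step 10: on BLACK (3,5): turn L to W, flip to white, move to (3,4). |black|=8
Step 11: on WHITE (3,4): turn R to N, flip to black, move to (2,4). |black|=9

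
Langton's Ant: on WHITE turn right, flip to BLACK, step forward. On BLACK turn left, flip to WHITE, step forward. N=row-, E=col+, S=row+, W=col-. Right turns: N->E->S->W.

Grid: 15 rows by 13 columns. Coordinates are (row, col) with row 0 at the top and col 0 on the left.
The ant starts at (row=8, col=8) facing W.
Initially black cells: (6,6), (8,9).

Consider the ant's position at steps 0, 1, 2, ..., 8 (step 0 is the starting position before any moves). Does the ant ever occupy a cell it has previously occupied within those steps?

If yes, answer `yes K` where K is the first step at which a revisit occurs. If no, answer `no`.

Answer: yes 7

Derivation:
Step 1: on WHITE (8,8): turn R to N, flip to black, move to (7,8). |black|=3 — new cell
Step 2: on WHITE (7,8): turn R to E, flip to black, move to (7,9). |black|=4 — new cell
Step 3: on WHITE (7,9): turn R to S, flip to black, move to (8,9). |black|=5 — new cell
Step 4: on BLACK (8,9): turn L to E, flip to white, move to (8,10). |black|=4 — new cell
Step 5: on WHITE (8,10): turn R to S, flip to black, move to (9,10). |black|=5 — new cell
Step 6: on WHITE (9,10): turn R to W, flip to black, move to (9,9). |black|=6 — new cell
Step 7: on WHITE (9,9): turn R to N, flip to black, move to (8,9). |black|=7 — REVISIT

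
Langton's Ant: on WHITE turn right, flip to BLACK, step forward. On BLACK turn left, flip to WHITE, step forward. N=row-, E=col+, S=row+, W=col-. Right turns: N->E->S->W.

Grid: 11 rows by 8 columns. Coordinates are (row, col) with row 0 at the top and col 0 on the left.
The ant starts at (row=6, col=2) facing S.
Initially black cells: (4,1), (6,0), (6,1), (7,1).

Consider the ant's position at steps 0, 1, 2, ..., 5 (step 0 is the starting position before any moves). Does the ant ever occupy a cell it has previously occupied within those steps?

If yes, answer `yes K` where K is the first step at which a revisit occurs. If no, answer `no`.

Answer: no

Derivation:
Step 1: on WHITE (6,2): turn R to W, flip to black, move to (6,1). |black|=5 — new cell
Step 2: on BLACK (6,1): turn L to S, flip to white, move to (7,1). |black|=4 — new cell
Step 3: on BLACK (7,1): turn L to E, flip to white, move to (7,2). |black|=3 — new cell
Step 4: on WHITE (7,2): turn R to S, flip to black, move to (8,2). |black|=4 — new cell
Step 5: on WHITE (8,2): turn R to W, flip to black, move to (8,1). |black|=5 — new cell
No revisit within 5 steps.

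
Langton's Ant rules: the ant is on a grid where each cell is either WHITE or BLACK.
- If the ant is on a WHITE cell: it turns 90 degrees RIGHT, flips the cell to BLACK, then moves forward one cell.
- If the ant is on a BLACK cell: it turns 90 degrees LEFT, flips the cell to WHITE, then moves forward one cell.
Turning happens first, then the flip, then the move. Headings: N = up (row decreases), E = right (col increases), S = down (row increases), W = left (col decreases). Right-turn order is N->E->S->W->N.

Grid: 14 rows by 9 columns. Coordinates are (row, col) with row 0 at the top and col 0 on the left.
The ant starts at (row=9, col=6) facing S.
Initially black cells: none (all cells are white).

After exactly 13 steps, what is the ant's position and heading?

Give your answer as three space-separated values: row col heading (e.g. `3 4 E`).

Answer: 9 7 W

Derivation:
Step 1: on WHITE (9,6): turn R to W, flip to black, move to (9,5). |black|=1
Step 2: on WHITE (9,5): turn R to N, flip to black, move to (8,5). |black|=2
Step 3: on WHITE (8,5): turn R to E, flip to black, move to (8,6). |black|=3
Step 4: on WHITE (8,6): turn R to S, flip to black, move to (9,6). |black|=4
Step 5: on BLACK (9,6): turn L to E, flip to white, move to (9,7). |black|=3
Step 6: on WHITE (9,7): turn R to S, flip to black, move to (10,7). |black|=4
Step 7: on WHITE (10,7): turn R to W, flip to black, move to (10,6). |black|=5
Step 8: on WHITE (10,6): turn R to N, flip to black, move to (9,6). |black|=6
Step 9: on WHITE (9,6): turn R to E, flip to black, move to (9,7). |black|=7
Step 10: on BLACK (9,7): turn L to N, flip to white, move to (8,7). |black|=6
Step 11: on WHITE (8,7): turn R to E, flip to black, move to (8,8). |black|=7
Step 12: on WHITE (8,8): turn R to S, flip to black, move to (9,8). |black|=8
Step 13: on WHITE (9,8): turn R to W, flip to black, move to (9,7). |black|=9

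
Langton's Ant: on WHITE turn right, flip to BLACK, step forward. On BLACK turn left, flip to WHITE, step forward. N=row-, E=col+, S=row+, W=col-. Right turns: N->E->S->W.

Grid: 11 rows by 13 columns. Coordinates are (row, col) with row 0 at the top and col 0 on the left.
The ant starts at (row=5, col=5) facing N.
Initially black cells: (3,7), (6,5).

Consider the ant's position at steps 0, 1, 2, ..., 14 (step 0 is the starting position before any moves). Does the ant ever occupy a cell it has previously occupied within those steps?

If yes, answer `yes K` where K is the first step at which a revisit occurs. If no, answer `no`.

Answer: yes 7

Derivation:
Step 1: on WHITE (5,5): turn R to E, flip to black, move to (5,6). |black|=3 — new cell
Step 2: on WHITE (5,6): turn R to S, flip to black, move to (6,6). |black|=4 — new cell
Step 3: on WHITE (6,6): turn R to W, flip to black, move to (6,5). |black|=5 — new cell
Step 4: on BLACK (6,5): turn L to S, flip to white, move to (7,5). |black|=4 — new cell
Step 5: on WHITE (7,5): turn R to W, flip to black, move to (7,4). |black|=5 — new cell
Step 6: on WHITE (7,4): turn R to N, flip to black, move to (6,4). |black|=6 — new cell
Step 7: on WHITE (6,4): turn R to E, flip to black, move to (6,5). |black|=7 — REVISIT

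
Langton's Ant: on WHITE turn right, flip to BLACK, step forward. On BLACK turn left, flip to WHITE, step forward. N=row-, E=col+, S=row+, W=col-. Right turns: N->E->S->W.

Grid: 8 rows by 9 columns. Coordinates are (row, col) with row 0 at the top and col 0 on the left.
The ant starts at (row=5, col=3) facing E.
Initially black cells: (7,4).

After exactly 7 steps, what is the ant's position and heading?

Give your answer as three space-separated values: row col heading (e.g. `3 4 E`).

Step 1: on WHITE (5,3): turn R to S, flip to black, move to (6,3). |black|=2
Step 2: on WHITE (6,3): turn R to W, flip to black, move to (6,2). |black|=3
Step 3: on WHITE (6,2): turn R to N, flip to black, move to (5,2). |black|=4
Step 4: on WHITE (5,2): turn R to E, flip to black, move to (5,3). |black|=5
Step 5: on BLACK (5,3): turn L to N, flip to white, move to (4,3). |black|=4
Step 6: on WHITE (4,3): turn R to E, flip to black, move to (4,4). |black|=5
Step 7: on WHITE (4,4): turn R to S, flip to black, move to (5,4). |black|=6

Answer: 5 4 S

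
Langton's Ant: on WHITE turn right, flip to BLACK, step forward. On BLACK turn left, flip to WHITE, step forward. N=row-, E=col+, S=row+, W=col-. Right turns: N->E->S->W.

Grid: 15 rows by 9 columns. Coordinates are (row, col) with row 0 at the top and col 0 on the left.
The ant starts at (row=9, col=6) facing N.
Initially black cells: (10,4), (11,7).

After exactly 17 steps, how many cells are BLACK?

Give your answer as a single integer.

Step 1: on WHITE (9,6): turn R to E, flip to black, move to (9,7). |black|=3
Step 2: on WHITE (9,7): turn R to S, flip to black, move to (10,7). |black|=4
Step 3: on WHITE (10,7): turn R to W, flip to black, move to (10,6). |black|=5
Step 4: on WHITE (10,6): turn R to N, flip to black, move to (9,6). |black|=6
Step 5: on BLACK (9,6): turn L to W, flip to white, move to (9,5). |black|=5
Step 6: on WHITE (9,5): turn R to N, flip to black, move to (8,5). |black|=6
Step 7: on WHITE (8,5): turn R to E, flip to black, move to (8,6). |black|=7
Step 8: on WHITE (8,6): turn R to S, flip to black, move to (9,6). |black|=8
Step 9: on WHITE (9,6): turn R to W, flip to black, move to (9,5). |black|=9
Step 10: on BLACK (9,5): turn L to S, flip to white, move to (10,5). |black|=8
Step 11: on WHITE (10,5): turn R to W, flip to black, move to (10,4). |black|=9
Step 12: on BLACK (10,4): turn L to S, flip to white, move to (11,4). |black|=8
Step 13: on WHITE (11,4): turn R to W, flip to black, move to (11,3). |black|=9
Step 14: on WHITE (11,3): turn R to N, flip to black, move to (10,3). |black|=10
Step 15: on WHITE (10,3): turn R to E, flip to black, move to (10,4). |black|=11
Step 16: on WHITE (10,4): turn R to S, flip to black, move to (11,4). |black|=12
Step 17: on BLACK (11,4): turn L to E, flip to white, move to (11,5). |black|=11

Answer: 11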